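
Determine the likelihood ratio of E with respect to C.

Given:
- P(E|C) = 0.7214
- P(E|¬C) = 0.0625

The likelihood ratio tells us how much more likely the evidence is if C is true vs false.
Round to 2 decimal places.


Likelihood Ratio (LR) = P(E|C) / P(E|¬C)

LR = 0.7214 / 0.0625
   = 11.54

The evidence is 11.54 times more likely if C is true than if C is false.
LR > 1, so observing E raises the odds in favor of C.


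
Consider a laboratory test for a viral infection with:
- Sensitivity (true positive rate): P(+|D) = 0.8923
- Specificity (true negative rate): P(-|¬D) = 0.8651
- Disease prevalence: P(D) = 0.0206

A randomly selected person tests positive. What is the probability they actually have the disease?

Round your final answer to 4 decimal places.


Let D = has disease, + = positive test

Given:
- P(D) = 0.0206 (prevalence)
- P(+|D) = 0.8923 (sensitivity)
- P(-|¬D) = 0.8651 (specificity)
- P(+|¬D) = 0.1349 (false positive rate = 1 - specificity)

Step 1: Find P(+)
P(+) = P(+|D)P(D) + P(+|¬D)P(¬D)
     = 0.8923 × 0.0206 + 0.1349 × 0.9794
     = 0.01838138 + 0.13212106
     = 0.15050244

Step 2: Apply Bayes' theorem for P(D|+)
P(D|+) = P(+|D)P(D) / P(+)
       = 0.01838138 / 0.15050244
       = 0.1221


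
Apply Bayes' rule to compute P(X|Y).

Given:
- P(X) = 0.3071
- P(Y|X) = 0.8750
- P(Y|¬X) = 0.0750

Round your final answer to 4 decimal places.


Bayes' theorem: P(X|Y) = P(Y|X) × P(X) / P(Y)

Step 1: Calculate P(Y) using law of total probability
P(Y) = P(Y|X)P(X) + P(Y|¬X)P(¬X)
     = 0.8750 × 0.3071 + 0.0750 × 0.6929
     = 0.26871250 + 0.05196750
     = 0.32068000

Step 2: Apply Bayes' theorem
P(X|Y) = P(Y|X) × P(X) / P(Y)
       = 0.26871250 / 0.32068000
       = 0.8379


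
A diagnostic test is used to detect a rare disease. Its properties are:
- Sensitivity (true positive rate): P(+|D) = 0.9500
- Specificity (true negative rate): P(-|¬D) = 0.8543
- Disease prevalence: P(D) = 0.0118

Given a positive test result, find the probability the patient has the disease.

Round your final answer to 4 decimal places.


Let D = has disease, + = positive test

Given:
- P(D) = 0.0118 (prevalence)
- P(+|D) = 0.9500 (sensitivity)
- P(-|¬D) = 0.8543 (specificity)
- P(+|¬D) = 0.1457 (false positive rate = 1 - specificity)

Step 1: Find P(+)
P(+) = P(+|D)P(D) + P(+|¬D)P(¬D)
     = 0.9500 × 0.0118 + 0.1457 × 0.9882
     = 0.01121000 + 0.14398074
     = 0.15519074

Step 2: Apply Bayes' theorem for P(D|+)
P(D|+) = P(+|D)P(D) / P(+)
       = 0.01121000 / 0.15519074
       = 0.0722


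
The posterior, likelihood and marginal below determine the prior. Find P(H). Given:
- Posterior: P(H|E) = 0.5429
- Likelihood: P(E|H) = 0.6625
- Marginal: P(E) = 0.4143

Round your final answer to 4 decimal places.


From Bayes' theorem: P(H|E) = P(E|H) × P(H) / P(E)

Rearranging for P(H):
P(H) = P(H|E) × P(E) / P(E|H)
     = 0.5429 × 0.4143 / 0.6625
     = 0.22492347 / 0.6625
     = 0.3395


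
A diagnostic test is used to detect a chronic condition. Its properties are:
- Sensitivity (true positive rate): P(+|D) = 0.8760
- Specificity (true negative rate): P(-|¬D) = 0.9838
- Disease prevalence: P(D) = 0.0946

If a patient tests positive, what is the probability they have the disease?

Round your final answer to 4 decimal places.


Let D = has disease, + = positive test

Given:
- P(D) = 0.0946 (prevalence)
- P(+|D) = 0.8760 (sensitivity)
- P(-|¬D) = 0.9838 (specificity)
- P(+|¬D) = 0.0162 (false positive rate = 1 - specificity)

Step 1: Find P(+)
P(+) = P(+|D)P(D) + P(+|¬D)P(¬D)
     = 0.8760 × 0.0946 + 0.0162 × 0.9054
     = 0.08286960 + 0.01466748
     = 0.09753708

Step 2: Apply Bayes' theorem for P(D|+)
P(D|+) = P(+|D)P(D) / P(+)
       = 0.08286960 / 0.09753708
       = 0.8496


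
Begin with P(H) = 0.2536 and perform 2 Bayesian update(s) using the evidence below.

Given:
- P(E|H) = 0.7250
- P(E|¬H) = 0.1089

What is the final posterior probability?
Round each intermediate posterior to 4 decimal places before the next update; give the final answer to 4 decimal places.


Sequential Bayesian updating:

Initial prior: P(H) = 0.2536

Update 1:
  P(E) = 0.7250 × 0.2536 + 0.1089 × 0.7464 = 0.18386000 + 0.08128296 = 0.26514296
  P(H|E) = 0.18386000 / 0.26514296 = 0.6934

Update 2:
  P(E) = 0.7250 × 0.6934 + 0.1089 × 0.3066 = 0.50271500 + 0.03338874 = 0.53610374
  P(H|E) = 0.50271500 / 0.53610374 = 0.9377

Final posterior: 0.9377


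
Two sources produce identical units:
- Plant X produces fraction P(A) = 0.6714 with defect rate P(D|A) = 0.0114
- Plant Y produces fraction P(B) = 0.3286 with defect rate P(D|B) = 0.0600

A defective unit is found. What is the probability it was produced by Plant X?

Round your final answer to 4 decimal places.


Let A = from Plant X, D = defective

Given:
- P(A) = 0.6714, P(B) = 0.3286
- P(D|A) = 0.0114, P(D|B) = 0.0600

Step 1: Find P(D)
P(D) = P(D|A)P(A) + P(D|B)P(B)
     = 0.0114 × 0.6714 + 0.0600 × 0.3286
     = 0.00765396 + 0.01971600
     = 0.02736996

Step 2: Apply Bayes' theorem
P(A|D) = P(D|A)P(A) / P(D)
       = 0.00765396 / 0.02736996
       = 0.2796


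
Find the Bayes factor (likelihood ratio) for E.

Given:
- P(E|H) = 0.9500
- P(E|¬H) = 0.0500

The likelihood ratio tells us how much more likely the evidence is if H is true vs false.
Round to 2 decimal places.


Likelihood Ratio (LR) = P(E|H) / P(E|¬H)

LR = 0.9500 / 0.0500
   = 19.00

The evidence is 19.00 times more likely if H is true than if H is false.
LR > 1, so observing E raises the odds in favor of H.


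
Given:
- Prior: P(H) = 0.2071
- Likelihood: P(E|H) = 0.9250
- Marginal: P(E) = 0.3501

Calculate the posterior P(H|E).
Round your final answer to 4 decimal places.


Using Bayes' theorem:

P(H|E) = P(E|H) × P(H) / P(E)
       = 0.9250 × 0.2071 / 0.3501
       = 0.19156750 / 0.3501
       = 0.5472

The evidence strengthens our belief in H.
Prior: 0.2071 → Posterior: 0.5472


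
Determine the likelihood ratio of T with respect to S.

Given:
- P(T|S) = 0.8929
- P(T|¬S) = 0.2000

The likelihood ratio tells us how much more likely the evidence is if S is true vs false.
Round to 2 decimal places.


Likelihood Ratio (LR) = P(T|S) / P(T|¬S)

LR = 0.8929 / 0.2000
   = 4.46

The evidence is 4.46 times more likely if S is true than if S is false.
Because LR exceeds 1, T is evidence for S.


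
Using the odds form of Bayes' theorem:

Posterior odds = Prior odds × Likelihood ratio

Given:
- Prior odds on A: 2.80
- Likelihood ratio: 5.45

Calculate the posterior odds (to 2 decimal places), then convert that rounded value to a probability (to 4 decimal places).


Step 1: Calculate posterior odds
Posterior odds = Prior odds × LR
               = 2.80 × 5.45
               = 15.26

Step 2: Convert to probability
P(A|E) = Posterior odds / (1 + Posterior odds)
       = 15.26 / (1 + 15.26)
       = 15.26 / 16.26
       = 0.9385

The evidence increased P(A) from 0.7368 to 0.9385.


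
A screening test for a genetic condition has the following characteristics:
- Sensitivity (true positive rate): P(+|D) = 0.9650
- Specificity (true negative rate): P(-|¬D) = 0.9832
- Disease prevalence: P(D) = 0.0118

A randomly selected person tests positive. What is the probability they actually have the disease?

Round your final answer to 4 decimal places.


Let D = has disease, + = positive test

Given:
- P(D) = 0.0118 (prevalence)
- P(+|D) = 0.9650 (sensitivity)
- P(-|¬D) = 0.9832 (specificity)
- P(+|¬D) = 0.0168 (false positive rate = 1 - specificity)

Step 1: Find P(+)
P(+) = P(+|D)P(D) + P(+|¬D)P(¬D)
     = 0.9650 × 0.0118 + 0.0168 × 0.9882
     = 0.01138700 + 0.01660176
     = 0.02798876

Step 2: Apply Bayes' theorem for P(D|+)
P(D|+) = P(+|D)P(D) / P(+)
       = 0.01138700 / 0.02798876
       = 0.4068


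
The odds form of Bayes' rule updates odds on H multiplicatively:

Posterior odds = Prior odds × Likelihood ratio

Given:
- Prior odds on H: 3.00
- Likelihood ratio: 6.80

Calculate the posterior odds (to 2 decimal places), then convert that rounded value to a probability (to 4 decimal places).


Step 1: Calculate posterior odds
Posterior odds = Prior odds × LR
               = 3.00 × 6.80
               = 20.40

Step 2: Convert to probability
P(H|E) = Posterior odds / (1 + Posterior odds)
       = 20.40 / (1 + 20.40)
       = 20.40 / 21.40
       = 0.9533

The evidence increased P(H) from 0.7500 to 0.9533.


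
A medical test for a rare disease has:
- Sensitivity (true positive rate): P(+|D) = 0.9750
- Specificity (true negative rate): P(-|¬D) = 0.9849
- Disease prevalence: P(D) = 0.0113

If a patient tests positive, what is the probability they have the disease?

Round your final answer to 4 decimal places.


Let D = has disease, + = positive test

Given:
- P(D) = 0.0113 (prevalence)
- P(+|D) = 0.9750 (sensitivity)
- P(-|¬D) = 0.9849 (specificity)
- P(+|¬D) = 0.0151 (false positive rate = 1 - specificity)

Step 1: Find P(+)
P(+) = P(+|D)P(D) + P(+|¬D)P(¬D)
     = 0.9750 × 0.0113 + 0.0151 × 0.9887
     = 0.01101750 + 0.01492937
     = 0.02594687

Step 2: Apply Bayes' theorem for P(D|+)
P(D|+) = P(+|D)P(D) / P(+)
       = 0.01101750 / 0.02594687
       = 0.4246


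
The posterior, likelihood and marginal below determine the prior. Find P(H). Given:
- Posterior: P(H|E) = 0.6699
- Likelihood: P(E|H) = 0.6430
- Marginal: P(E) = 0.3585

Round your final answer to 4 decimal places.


From Bayes' theorem: P(H|E) = P(E|H) × P(H) / P(E)

Rearranging for P(H):
P(H) = P(H|E) × P(E) / P(E|H)
     = 0.6699 × 0.3585 / 0.6430
     = 0.24015915 / 0.6430
     = 0.3735


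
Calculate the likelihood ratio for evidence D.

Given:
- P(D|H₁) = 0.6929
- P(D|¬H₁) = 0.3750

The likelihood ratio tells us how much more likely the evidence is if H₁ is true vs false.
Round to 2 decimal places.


Likelihood Ratio (LR) = P(D|H₁) / P(D|¬H₁)

LR = 0.6929 / 0.3750
   = 1.85

The evidence is 1.85 times more likely if H₁ is true than if H₁ is false.
Since LR > 1, the evidence supports H₁ over ¬H₁.


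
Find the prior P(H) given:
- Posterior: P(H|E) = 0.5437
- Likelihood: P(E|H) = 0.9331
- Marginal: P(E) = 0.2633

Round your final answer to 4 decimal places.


From Bayes' theorem: P(H|E) = P(E|H) × P(H) / P(E)

Rearranging for P(H):
P(H) = P(H|E) × P(E) / P(E|H)
     = 0.5437 × 0.2633 / 0.9331
     = 0.14315621 / 0.9331
     = 0.1534


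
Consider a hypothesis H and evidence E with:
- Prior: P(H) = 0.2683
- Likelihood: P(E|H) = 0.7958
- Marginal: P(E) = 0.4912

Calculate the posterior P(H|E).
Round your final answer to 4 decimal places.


Using Bayes' theorem:

P(H|E) = P(E|H) × P(H) / P(E)
       = 0.7958 × 0.2683 / 0.4912
       = 0.21351314 / 0.4912
       = 0.4347

The evidence strengthens our belief in H.
Prior: 0.2683 → Posterior: 0.4347


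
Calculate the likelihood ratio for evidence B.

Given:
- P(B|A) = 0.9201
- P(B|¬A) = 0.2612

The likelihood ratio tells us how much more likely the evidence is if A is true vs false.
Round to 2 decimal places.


Likelihood Ratio (LR) = P(B|A) / P(B|¬A)

LR = 0.9201 / 0.2612
   = 3.52

The evidence is 3.52 times more likely if A is true than if A is false.
Since LR > 1, the evidence supports A over ¬A.


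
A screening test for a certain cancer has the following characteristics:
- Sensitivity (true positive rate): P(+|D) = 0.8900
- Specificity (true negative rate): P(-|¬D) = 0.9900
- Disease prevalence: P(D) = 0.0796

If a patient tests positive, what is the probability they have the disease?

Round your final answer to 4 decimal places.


Let D = has disease, + = positive test

Given:
- P(D) = 0.0796 (prevalence)
- P(+|D) = 0.8900 (sensitivity)
- P(-|¬D) = 0.9900 (specificity)
- P(+|¬D) = 0.0100 (false positive rate = 1 - specificity)

Step 1: Find P(+)
P(+) = P(+|D)P(D) + P(+|¬D)P(¬D)
     = 0.8900 × 0.0796 + 0.0100 × 0.9204
     = 0.07084400 + 0.00920400
     = 0.08004800

Step 2: Apply Bayes' theorem for P(D|+)
P(D|+) = P(+|D)P(D) / P(+)
       = 0.07084400 / 0.08004800
       = 0.8850


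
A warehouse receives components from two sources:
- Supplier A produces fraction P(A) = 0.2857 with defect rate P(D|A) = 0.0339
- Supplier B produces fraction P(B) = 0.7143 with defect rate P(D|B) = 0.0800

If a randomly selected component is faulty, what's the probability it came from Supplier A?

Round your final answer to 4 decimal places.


Let A = from Supplier A, D = faulty

Given:
- P(A) = 0.2857, P(B) = 0.7143
- P(D|A) = 0.0339, P(D|B) = 0.0800

Step 1: Find P(D)
P(D) = P(D|A)P(A) + P(D|B)P(B)
     = 0.0339 × 0.2857 + 0.0800 × 0.7143
     = 0.00968523 + 0.05714400
     = 0.06682923

Step 2: Apply Bayes' theorem
P(A|D) = P(D|A)P(A) / P(D)
       = 0.00968523 / 0.06682923
       = 0.1449


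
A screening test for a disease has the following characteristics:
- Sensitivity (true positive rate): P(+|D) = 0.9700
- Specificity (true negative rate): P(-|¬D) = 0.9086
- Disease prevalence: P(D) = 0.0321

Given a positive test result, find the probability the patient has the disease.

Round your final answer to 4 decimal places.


Let D = has disease, + = positive test

Given:
- P(D) = 0.0321 (prevalence)
- P(+|D) = 0.9700 (sensitivity)
- P(-|¬D) = 0.9086 (specificity)
- P(+|¬D) = 0.0914 (false positive rate = 1 - specificity)

Step 1: Find P(+)
P(+) = P(+|D)P(D) + P(+|¬D)P(¬D)
     = 0.9700 × 0.0321 + 0.0914 × 0.9679
     = 0.03113700 + 0.08846606
     = 0.11960306

Step 2: Apply Bayes' theorem for P(D|+)
P(D|+) = P(+|D)P(D) / P(+)
       = 0.03113700 / 0.11960306
       = 0.2603


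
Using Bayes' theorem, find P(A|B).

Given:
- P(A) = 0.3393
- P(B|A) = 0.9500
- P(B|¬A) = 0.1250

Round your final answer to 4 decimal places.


Bayes' theorem: P(A|B) = P(B|A) × P(A) / P(B)

Step 1: Calculate P(B) using law of total probability
P(B) = P(B|A)P(A) + P(B|¬A)P(¬A)
     = 0.9500 × 0.3393 + 0.1250 × 0.6607
     = 0.32233500 + 0.08258750
     = 0.40492250

Step 2: Apply Bayes' theorem
P(A|B) = P(B|A) × P(A) / P(B)
       = 0.32233500 / 0.40492250
       = 0.7960


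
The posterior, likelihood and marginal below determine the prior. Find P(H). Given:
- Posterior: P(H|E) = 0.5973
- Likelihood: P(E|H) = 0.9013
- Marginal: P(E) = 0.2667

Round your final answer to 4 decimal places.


From Bayes' theorem: P(H|E) = P(E|H) × P(H) / P(E)

Rearranging for P(H):
P(H) = P(H|E) × P(E) / P(E|H)
     = 0.5973 × 0.2667 / 0.9013
     = 0.15929991 / 0.9013
     = 0.1767


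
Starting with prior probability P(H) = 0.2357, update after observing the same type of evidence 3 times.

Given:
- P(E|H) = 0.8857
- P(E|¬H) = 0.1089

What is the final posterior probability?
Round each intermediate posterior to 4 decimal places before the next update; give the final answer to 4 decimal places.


Sequential Bayesian updating:

Initial prior: P(H) = 0.2357

Update 1:
  P(E) = 0.8857 × 0.2357 + 0.1089 × 0.7643 = 0.20875949 + 0.08323227 = 0.29199176
  P(H|E) = 0.20875949 / 0.29199176 = 0.7149

Update 2:
  P(E) = 0.8857 × 0.7149 + 0.1089 × 0.2851 = 0.63318693 + 0.03104739 = 0.66423432
  P(H|E) = 0.63318693 / 0.66423432 = 0.9533

Update 3:
  P(E) = 0.8857 × 0.9533 + 0.1089 × 0.0467 = 0.84433781 + 0.00508563 = 0.84942344
  P(H|E) = 0.84433781 / 0.84942344 = 0.9940

Final posterior: 0.9940


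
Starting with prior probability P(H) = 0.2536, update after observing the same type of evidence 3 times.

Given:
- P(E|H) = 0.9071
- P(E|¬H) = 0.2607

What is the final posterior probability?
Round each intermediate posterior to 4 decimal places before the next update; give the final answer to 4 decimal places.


Sequential Bayesian updating:

Initial prior: P(H) = 0.2536

Update 1:
  P(E) = 0.9071 × 0.2536 + 0.2607 × 0.7464 = 0.23004056 + 0.19458648 = 0.42462704
  P(H|E) = 0.23004056 / 0.42462704 = 0.5417

Update 2:
  P(E) = 0.9071 × 0.5417 + 0.2607 × 0.4583 = 0.49137607 + 0.11947881 = 0.61085488
  P(H|E) = 0.49137607 / 0.61085488 = 0.8044

Update 3:
  P(E) = 0.9071 × 0.8044 + 0.2607 × 0.1956 = 0.72967124 + 0.05099292 = 0.78066416
  P(H|E) = 0.72967124 / 0.78066416 = 0.9347

Final posterior: 0.9347


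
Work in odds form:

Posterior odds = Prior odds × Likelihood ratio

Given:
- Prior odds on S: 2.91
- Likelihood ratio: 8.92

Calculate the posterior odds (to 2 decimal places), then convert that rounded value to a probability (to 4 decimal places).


Step 1: Calculate posterior odds
Posterior odds = Prior odds × LR
               = 2.91 × 8.92
               = 25.96

Step 2: Convert to probability
P(S|E) = Posterior odds / (1 + Posterior odds)
       = 25.96 / (1 + 25.96)
       = 25.96 / 26.96
       = 0.9629

The evidence increased P(S) from 0.7442 to 0.9629.


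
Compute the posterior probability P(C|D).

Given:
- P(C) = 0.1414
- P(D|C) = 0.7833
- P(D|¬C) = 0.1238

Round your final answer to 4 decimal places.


Bayes' theorem: P(C|D) = P(D|C) × P(C) / P(D)

Step 1: Calculate P(D) using law of total probability
P(D) = P(D|C)P(C) + P(D|¬C)P(¬C)
     = 0.7833 × 0.1414 + 0.1238 × 0.8586
     = 0.11075862 + 0.10629468
     = 0.21705330

Step 2: Apply Bayes' theorem
P(C|D) = P(D|C) × P(C) / P(D)
       = 0.11075862 / 0.21705330
       = 0.5103


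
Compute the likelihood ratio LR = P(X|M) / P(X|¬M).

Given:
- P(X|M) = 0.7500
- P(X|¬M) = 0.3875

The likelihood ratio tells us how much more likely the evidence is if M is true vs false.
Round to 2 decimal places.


Likelihood Ratio (LR) = P(X|M) / P(X|¬M)

LR = 0.7500 / 0.3875
   = 1.94

The evidence is 1.94 times more likely if M is true than if M is false.
Since LR > 1, the evidence supports M over ¬M.


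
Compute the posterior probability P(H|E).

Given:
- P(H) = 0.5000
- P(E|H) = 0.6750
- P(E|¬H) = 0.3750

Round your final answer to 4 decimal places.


Bayes' theorem: P(H|E) = P(E|H) × P(H) / P(E)

Step 1: Calculate P(E) using law of total probability
P(E) = P(E|H)P(H) + P(E|¬H)P(¬H)
     = 0.6750 × 0.5000 + 0.3750 × 0.5000
     = 0.33750000 + 0.18750000
     = 0.52500000

Step 2: Apply Bayes' theorem
P(H|E) = P(E|H) × P(H) / P(E)
       = 0.33750000 / 0.52500000
       = 0.6429


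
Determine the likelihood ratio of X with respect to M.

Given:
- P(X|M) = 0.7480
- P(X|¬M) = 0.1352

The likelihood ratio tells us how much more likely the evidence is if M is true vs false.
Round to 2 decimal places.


Likelihood Ratio (LR) = P(X|M) / P(X|¬M)

LR = 0.7480 / 0.1352
   = 5.53

The evidence is 5.53 times more likely if M is true than if M is false.
Because LR exceeds 1, X is evidence for M.


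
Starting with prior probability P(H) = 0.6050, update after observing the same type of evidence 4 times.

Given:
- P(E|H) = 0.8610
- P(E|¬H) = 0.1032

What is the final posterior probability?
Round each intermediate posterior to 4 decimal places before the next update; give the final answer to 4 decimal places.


Sequential Bayesian updating:

Initial prior: P(H) = 0.6050

Update 1:
  P(E) = 0.8610 × 0.6050 + 0.1032 × 0.3950 = 0.52090500 + 0.04076400 = 0.56166900
  P(H|E) = 0.52090500 / 0.56166900 = 0.9274

Update 2:
  P(E) = 0.8610 × 0.9274 + 0.1032 × 0.0726 = 0.79849140 + 0.00749232 = 0.80598372
  P(H|E) = 0.79849140 / 0.80598372 = 0.9907

Update 3:
  P(E) = 0.8610 × 0.9907 + 0.1032 × 0.0093 = 0.85299270 + 0.00095976 = 0.85395246
  P(H|E) = 0.85299270 / 0.85395246 = 0.9989

Update 4:
  P(E) = 0.8610 × 0.9989 + 0.1032 × 0.0011 = 0.86005290 + 0.00011352 = 0.86016642
  P(H|E) = 0.86005290 / 0.86016642 = 0.9999

Final posterior: 0.9999


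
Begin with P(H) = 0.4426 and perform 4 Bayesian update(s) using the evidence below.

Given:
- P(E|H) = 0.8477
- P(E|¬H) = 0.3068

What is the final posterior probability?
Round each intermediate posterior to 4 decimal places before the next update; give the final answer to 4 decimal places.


Sequential Bayesian updating:

Initial prior: P(H) = 0.4426

Update 1:
  P(E) = 0.8477 × 0.4426 + 0.3068 × 0.5574 = 0.37519202 + 0.17101032 = 0.54620234
  P(H|E) = 0.37519202 / 0.54620234 = 0.6869

Update 2:
  P(E) = 0.8477 × 0.6869 + 0.3068 × 0.3131 = 0.58228513 + 0.09605908 = 0.67834421
  P(H|E) = 0.58228513 / 0.67834421 = 0.8584

Update 3:
  P(E) = 0.8477 × 0.8584 + 0.3068 × 0.1416 = 0.72766568 + 0.04344288 = 0.77110856
  P(H|E) = 0.72766568 / 0.77110856 = 0.9437

Update 4:
  P(E) = 0.8477 × 0.9437 + 0.3068 × 0.0563 = 0.79997449 + 0.01727284 = 0.81724733
  P(H|E) = 0.79997449 / 0.81724733 = 0.9789

Final posterior: 0.9789


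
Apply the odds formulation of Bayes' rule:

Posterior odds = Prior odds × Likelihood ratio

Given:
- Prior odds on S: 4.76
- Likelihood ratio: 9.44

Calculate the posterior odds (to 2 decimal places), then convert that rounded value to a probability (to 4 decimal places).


Step 1: Calculate posterior odds
Posterior odds = Prior odds × LR
               = 4.76 × 9.44
               = 44.93

Step 2: Convert to probability
P(S|E) = Posterior odds / (1 + Posterior odds)
       = 44.93 / (1 + 44.93)
       = 44.93 / 45.93
       = 0.9782

The evidence increased P(S) from 0.8264 to 0.9782.


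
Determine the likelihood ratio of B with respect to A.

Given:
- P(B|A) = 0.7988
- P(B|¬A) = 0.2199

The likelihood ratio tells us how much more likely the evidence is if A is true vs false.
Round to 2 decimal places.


Likelihood Ratio (LR) = P(B|A) / P(B|¬A)

LR = 0.7988 / 0.2199
   = 3.63

The evidence is 3.63 times more likely if A is true than if A is false.
Since LR > 1, the evidence supports A over ¬A.


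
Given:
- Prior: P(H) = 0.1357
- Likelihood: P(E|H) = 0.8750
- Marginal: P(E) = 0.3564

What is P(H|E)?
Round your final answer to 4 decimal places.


Using Bayes' theorem:

P(H|E) = P(E|H) × P(H) / P(E)
       = 0.8750 × 0.1357 / 0.3564
       = 0.11873750 / 0.3564
       = 0.3332

The evidence strengthens our belief in H.
Prior: 0.1357 → Posterior: 0.3332


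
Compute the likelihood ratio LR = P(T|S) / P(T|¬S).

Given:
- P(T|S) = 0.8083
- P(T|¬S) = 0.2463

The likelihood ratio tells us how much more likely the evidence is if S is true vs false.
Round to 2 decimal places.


Likelihood Ratio (LR) = P(T|S) / P(T|¬S)

LR = 0.8083 / 0.2463
   = 3.28

The evidence is 3.28 times more likely if S is true than if S is false.
Because LR exceeds 1, T is evidence for S.


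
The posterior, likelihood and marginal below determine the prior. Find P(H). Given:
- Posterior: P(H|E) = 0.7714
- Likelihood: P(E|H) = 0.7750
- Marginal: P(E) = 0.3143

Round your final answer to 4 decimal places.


From Bayes' theorem: P(H|E) = P(E|H) × P(H) / P(E)

Rearranging for P(H):
P(H) = P(H|E) × P(E) / P(E|H)
     = 0.7714 × 0.3143 / 0.7750
     = 0.24245102 / 0.7750
     = 0.3128


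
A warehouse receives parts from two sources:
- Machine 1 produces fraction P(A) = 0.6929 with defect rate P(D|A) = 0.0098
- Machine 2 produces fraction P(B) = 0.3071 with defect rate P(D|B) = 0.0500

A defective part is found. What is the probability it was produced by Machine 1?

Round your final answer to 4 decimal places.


Let A = from Machine 1, D = defective

Given:
- P(A) = 0.6929, P(B) = 0.3071
- P(D|A) = 0.0098, P(D|B) = 0.0500

Step 1: Find P(D)
P(D) = P(D|A)P(A) + P(D|B)P(B)
     = 0.0098 × 0.6929 + 0.0500 × 0.3071
     = 0.00679042 + 0.01535500
     = 0.02214542

Step 2: Apply Bayes' theorem
P(A|D) = P(D|A)P(A) / P(D)
       = 0.00679042 / 0.02214542
       = 0.3066


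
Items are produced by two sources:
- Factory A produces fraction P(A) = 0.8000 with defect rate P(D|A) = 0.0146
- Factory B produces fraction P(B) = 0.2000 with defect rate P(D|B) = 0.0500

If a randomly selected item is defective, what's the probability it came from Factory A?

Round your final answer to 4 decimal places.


Let A = from Factory A, D = defective

Given:
- P(A) = 0.8000, P(B) = 0.2000
- P(D|A) = 0.0146, P(D|B) = 0.0500

Step 1: Find P(D)
P(D) = P(D|A)P(A) + P(D|B)P(B)
     = 0.0146 × 0.8000 + 0.0500 × 0.2000
     = 0.01168000 + 0.01000000
     = 0.02168000

Step 2: Apply Bayes' theorem
P(A|D) = P(D|A)P(A) / P(D)
       = 0.01168000 / 0.02168000
       = 0.5387


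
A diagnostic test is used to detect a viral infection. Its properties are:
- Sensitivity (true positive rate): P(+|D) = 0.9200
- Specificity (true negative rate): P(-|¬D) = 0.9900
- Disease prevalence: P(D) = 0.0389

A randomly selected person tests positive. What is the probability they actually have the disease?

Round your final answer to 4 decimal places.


Let D = has disease, + = positive test

Given:
- P(D) = 0.0389 (prevalence)
- P(+|D) = 0.9200 (sensitivity)
- P(-|¬D) = 0.9900 (specificity)
- P(+|¬D) = 0.0100 (false positive rate = 1 - specificity)

Step 1: Find P(+)
P(+) = P(+|D)P(D) + P(+|¬D)P(¬D)
     = 0.9200 × 0.0389 + 0.0100 × 0.9611
     = 0.03578800 + 0.00961100
     = 0.04539900

Step 2: Apply Bayes' theorem for P(D|+)
P(D|+) = P(+|D)P(D) / P(+)
       = 0.03578800 / 0.04539900
       = 0.7883


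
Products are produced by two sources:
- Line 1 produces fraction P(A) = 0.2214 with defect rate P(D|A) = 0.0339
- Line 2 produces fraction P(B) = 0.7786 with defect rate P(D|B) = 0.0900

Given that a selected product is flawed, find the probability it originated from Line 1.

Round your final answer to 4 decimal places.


Let A = from Line 1, D = flawed

Given:
- P(A) = 0.2214, P(B) = 0.7786
- P(D|A) = 0.0339, P(D|B) = 0.0900

Step 1: Find P(D)
P(D) = P(D|A)P(A) + P(D|B)P(B)
     = 0.0339 × 0.2214 + 0.0900 × 0.7786
     = 0.00750546 + 0.07007400
     = 0.07757946

Step 2: Apply Bayes' theorem
P(A|D) = P(D|A)P(A) / P(D)
       = 0.00750546 / 0.07757946
       = 0.0967


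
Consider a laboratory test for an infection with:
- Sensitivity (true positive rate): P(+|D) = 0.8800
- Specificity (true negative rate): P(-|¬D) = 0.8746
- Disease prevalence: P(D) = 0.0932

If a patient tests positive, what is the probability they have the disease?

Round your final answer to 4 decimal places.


Let D = has disease, + = positive test

Given:
- P(D) = 0.0932 (prevalence)
- P(+|D) = 0.8800 (sensitivity)
- P(-|¬D) = 0.8746 (specificity)
- P(+|¬D) = 0.1254 (false positive rate = 1 - specificity)

Step 1: Find P(+)
P(+) = P(+|D)P(D) + P(+|¬D)P(¬D)
     = 0.8800 × 0.0932 + 0.1254 × 0.9068
     = 0.08201600 + 0.11371272
     = 0.19572872

Step 2: Apply Bayes' theorem for P(D|+)
P(D|+) = P(+|D)P(D) / P(+)
       = 0.08201600 / 0.19572872
       = 0.4190


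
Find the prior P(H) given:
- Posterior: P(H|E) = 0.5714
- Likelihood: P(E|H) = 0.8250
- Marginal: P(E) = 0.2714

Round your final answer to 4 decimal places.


From Bayes' theorem: P(H|E) = P(E|H) × P(H) / P(E)

Rearranging for P(H):
P(H) = P(H|E) × P(E) / P(E|H)
     = 0.5714 × 0.2714 / 0.8250
     = 0.15507796 / 0.8250
     = 0.1880


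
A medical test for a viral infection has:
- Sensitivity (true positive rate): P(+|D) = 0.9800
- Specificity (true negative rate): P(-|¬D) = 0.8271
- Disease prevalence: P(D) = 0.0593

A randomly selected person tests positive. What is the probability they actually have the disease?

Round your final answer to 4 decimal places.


Let D = has disease, + = positive test

Given:
- P(D) = 0.0593 (prevalence)
- P(+|D) = 0.9800 (sensitivity)
- P(-|¬D) = 0.8271 (specificity)
- P(+|¬D) = 0.1729 (false positive rate = 1 - specificity)

Step 1: Find P(+)
P(+) = P(+|D)P(D) + P(+|¬D)P(¬D)
     = 0.9800 × 0.0593 + 0.1729 × 0.9407
     = 0.05811400 + 0.16264703
     = 0.22076103

Step 2: Apply Bayes' theorem for P(D|+)
P(D|+) = P(+|D)P(D) / P(+)
       = 0.05811400 / 0.22076103
       = 0.2632


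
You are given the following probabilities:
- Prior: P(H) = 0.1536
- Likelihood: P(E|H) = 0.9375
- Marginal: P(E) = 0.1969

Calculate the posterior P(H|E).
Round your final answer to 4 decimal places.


Using Bayes' theorem:

P(H|E) = P(E|H) × P(H) / P(E)
       = 0.9375 × 0.1536 / 0.1969
       = 0.14400000 / 0.1969
       = 0.7313

The evidence strengthens our belief in H.
Prior: 0.1536 → Posterior: 0.7313


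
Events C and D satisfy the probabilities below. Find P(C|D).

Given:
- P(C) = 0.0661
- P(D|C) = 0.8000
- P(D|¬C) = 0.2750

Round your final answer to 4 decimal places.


Bayes' theorem: P(C|D) = P(D|C) × P(C) / P(D)

Step 1: Calculate P(D) using law of total probability
P(D) = P(D|C)P(C) + P(D|¬C)P(¬C)
     = 0.8000 × 0.0661 + 0.2750 × 0.9339
     = 0.05288000 + 0.25682250
     = 0.30970250

Step 2: Apply Bayes' theorem
P(C|D) = P(D|C) × P(C) / P(D)
       = 0.05288000 / 0.30970250
       = 0.1707


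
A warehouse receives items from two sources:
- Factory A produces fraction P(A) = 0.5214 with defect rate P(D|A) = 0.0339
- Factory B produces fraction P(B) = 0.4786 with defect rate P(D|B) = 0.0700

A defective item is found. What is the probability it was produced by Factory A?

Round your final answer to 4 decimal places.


Let A = from Factory A, D = defective

Given:
- P(A) = 0.5214, P(B) = 0.4786
- P(D|A) = 0.0339, P(D|B) = 0.0700

Step 1: Find P(D)
P(D) = P(D|A)P(A) + P(D|B)P(B)
     = 0.0339 × 0.5214 + 0.0700 × 0.4786
     = 0.01767546 + 0.03350200
     = 0.05117746

Step 2: Apply Bayes' theorem
P(A|D) = P(D|A)P(A) / P(D)
       = 0.01767546 / 0.05117746
       = 0.3454


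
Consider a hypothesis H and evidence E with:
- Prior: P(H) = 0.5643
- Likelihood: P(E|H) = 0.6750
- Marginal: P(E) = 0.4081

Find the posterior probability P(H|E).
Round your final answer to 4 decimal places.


Using Bayes' theorem:

P(H|E) = P(E|H) × P(H) / P(E)
       = 0.6750 × 0.5643 / 0.4081
       = 0.38090250 / 0.4081
       = 0.9334

The evidence strengthens our belief in H.
Prior: 0.5643 → Posterior: 0.9334


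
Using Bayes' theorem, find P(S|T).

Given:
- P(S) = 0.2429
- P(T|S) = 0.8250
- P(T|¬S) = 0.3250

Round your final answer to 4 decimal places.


Bayes' theorem: P(S|T) = P(T|S) × P(S) / P(T)

Step 1: Calculate P(T) using law of total probability
P(T) = P(T|S)P(S) + P(T|¬S)P(¬S)
     = 0.8250 × 0.2429 + 0.3250 × 0.7571
     = 0.20039250 + 0.24605750
     = 0.44645000

Step 2: Apply Bayes' theorem
P(S|T) = P(T|S) × P(S) / P(T)
       = 0.20039250 / 0.44645000
       = 0.4489


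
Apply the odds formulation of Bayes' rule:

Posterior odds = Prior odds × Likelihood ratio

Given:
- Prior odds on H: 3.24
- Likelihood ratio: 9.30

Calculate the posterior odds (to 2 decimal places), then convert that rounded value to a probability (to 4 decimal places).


Step 1: Calculate posterior odds
Posterior odds = Prior odds × LR
               = 3.24 × 9.30
               = 30.13

Step 2: Convert to probability
P(H|E) = Posterior odds / (1 + Posterior odds)
       = 30.13 / (1 + 30.13)
       = 30.13 / 31.13
       = 0.9679

The evidence increased P(H) from 0.7642 to 0.9679.


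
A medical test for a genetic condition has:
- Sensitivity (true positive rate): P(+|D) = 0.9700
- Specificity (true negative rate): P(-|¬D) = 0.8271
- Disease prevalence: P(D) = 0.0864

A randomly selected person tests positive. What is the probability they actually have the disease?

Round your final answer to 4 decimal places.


Let D = has disease, + = positive test

Given:
- P(D) = 0.0864 (prevalence)
- P(+|D) = 0.9700 (sensitivity)
- P(-|¬D) = 0.8271 (specificity)
- P(+|¬D) = 0.1729 (false positive rate = 1 - specificity)

Step 1: Find P(+)
P(+) = P(+|D)P(D) + P(+|¬D)P(¬D)
     = 0.9700 × 0.0864 + 0.1729 × 0.9136
     = 0.08380800 + 0.15796144
     = 0.24176944

Step 2: Apply Bayes' theorem for P(D|+)
P(D|+) = P(+|D)P(D) / P(+)
       = 0.08380800 / 0.24176944
       = 0.3466


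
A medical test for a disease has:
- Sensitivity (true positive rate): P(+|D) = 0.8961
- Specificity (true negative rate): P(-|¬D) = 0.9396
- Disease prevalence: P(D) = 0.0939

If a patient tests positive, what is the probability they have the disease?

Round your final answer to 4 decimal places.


Let D = has disease, + = positive test

Given:
- P(D) = 0.0939 (prevalence)
- P(+|D) = 0.8961 (sensitivity)
- P(-|¬D) = 0.9396 (specificity)
- P(+|¬D) = 0.0604 (false positive rate = 1 - specificity)

Step 1: Find P(+)
P(+) = P(+|D)P(D) + P(+|¬D)P(¬D)
     = 0.8961 × 0.0939 + 0.0604 × 0.9061
     = 0.08414379 + 0.05472844
     = 0.13887223

Step 2: Apply Bayes' theorem for P(D|+)
P(D|+) = P(+|D)P(D) / P(+)
       = 0.08414379 / 0.13887223
       = 0.6059


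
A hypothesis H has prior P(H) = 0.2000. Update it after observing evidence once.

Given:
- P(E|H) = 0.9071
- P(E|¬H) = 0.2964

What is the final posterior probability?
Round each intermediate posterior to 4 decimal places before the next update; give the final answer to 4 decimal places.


Sequential Bayesian updating:

Initial prior: P(H) = 0.2000

Update 1:
  P(E) = 0.9071 × 0.2000 + 0.2964 × 0.8000 = 0.18142000 + 0.23712000 = 0.41854000
  P(H|E) = 0.18142000 / 0.41854000 = 0.4335

Final posterior: 0.4335


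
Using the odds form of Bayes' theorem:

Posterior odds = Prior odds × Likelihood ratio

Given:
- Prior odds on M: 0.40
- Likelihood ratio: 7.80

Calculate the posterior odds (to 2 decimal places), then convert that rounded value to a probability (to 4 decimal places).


Step 1: Calculate posterior odds
Posterior odds = Prior odds × LR
               = 0.40 × 7.80
               = 3.12

Step 2: Convert to probability
P(M|E) = Posterior odds / (1 + Posterior odds)
       = 3.12 / (1 + 3.12)
       = 3.12 / 4.12
       = 0.7573

The evidence increased P(M) from 0.2857 to 0.7573.


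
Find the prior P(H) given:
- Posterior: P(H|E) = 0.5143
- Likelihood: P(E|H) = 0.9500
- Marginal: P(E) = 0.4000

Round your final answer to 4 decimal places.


From Bayes' theorem: P(H|E) = P(E|H) × P(H) / P(E)

Rearranging for P(H):
P(H) = P(H|E) × P(E) / P(E|H)
     = 0.5143 × 0.4000 / 0.9500
     = 0.20572000 / 0.9500
     = 0.2165


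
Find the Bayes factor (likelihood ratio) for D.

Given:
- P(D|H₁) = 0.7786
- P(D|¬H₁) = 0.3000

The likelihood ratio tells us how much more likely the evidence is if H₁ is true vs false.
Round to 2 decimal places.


Likelihood Ratio (LR) = P(D|H₁) / P(D|¬H₁)

LR = 0.7786 / 0.3000
   = 2.60

The evidence is 2.60 times more likely if H₁ is true than if H₁ is false.
Since LR > 1, the evidence supports H₁ over ¬H₁.


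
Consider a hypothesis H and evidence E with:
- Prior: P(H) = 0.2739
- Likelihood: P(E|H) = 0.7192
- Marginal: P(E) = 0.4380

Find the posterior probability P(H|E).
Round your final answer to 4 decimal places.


Using Bayes' theorem:

P(H|E) = P(E|H) × P(H) / P(E)
       = 0.7192 × 0.2739 / 0.4380
       = 0.19698888 / 0.4380
       = 0.4497

The evidence strengthens our belief in H.
Prior: 0.2739 → Posterior: 0.4497


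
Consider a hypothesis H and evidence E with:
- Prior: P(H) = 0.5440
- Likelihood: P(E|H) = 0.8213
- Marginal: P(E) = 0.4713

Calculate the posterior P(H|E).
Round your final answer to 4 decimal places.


Using Bayes' theorem:

P(H|E) = P(E|H) × P(H) / P(E)
       = 0.8213 × 0.5440 / 0.4713
       = 0.44678720 / 0.4713
       = 0.9480

The evidence strengthens our belief in H.
Prior: 0.5440 → Posterior: 0.9480


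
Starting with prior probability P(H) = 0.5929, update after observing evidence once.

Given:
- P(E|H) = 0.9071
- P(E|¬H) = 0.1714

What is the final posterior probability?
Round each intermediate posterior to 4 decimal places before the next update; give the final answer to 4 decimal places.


Sequential Bayesian updating:

Initial prior: P(H) = 0.5929

Update 1:
  P(E) = 0.9071 × 0.5929 + 0.1714 × 0.4071 = 0.53781959 + 0.06977694 = 0.60759653
  P(H|E) = 0.53781959 / 0.60759653 = 0.8852

Final posterior: 0.8852


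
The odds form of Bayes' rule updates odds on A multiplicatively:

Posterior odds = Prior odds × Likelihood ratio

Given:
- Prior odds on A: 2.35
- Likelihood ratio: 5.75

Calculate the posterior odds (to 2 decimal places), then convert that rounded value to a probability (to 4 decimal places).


Step 1: Calculate posterior odds
Posterior odds = Prior odds × LR
               = 2.35 × 5.75
               = 13.51

Step 2: Convert to probability
P(A|E) = Posterior odds / (1 + Posterior odds)
       = 13.51 / (1 + 13.51)
       = 13.51 / 14.51
       = 0.9311

The evidence increased P(A) from 0.7015 to 0.9311.


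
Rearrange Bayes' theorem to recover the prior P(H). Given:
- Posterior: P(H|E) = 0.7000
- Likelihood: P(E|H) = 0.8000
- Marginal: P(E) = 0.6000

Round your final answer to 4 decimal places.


From Bayes' theorem: P(H|E) = P(E|H) × P(H) / P(E)

Rearranging for P(H):
P(H) = P(H|E) × P(E) / P(E|H)
     = 0.7000 × 0.6000 / 0.8000
     = 0.42000000 / 0.8000
     = 0.5250


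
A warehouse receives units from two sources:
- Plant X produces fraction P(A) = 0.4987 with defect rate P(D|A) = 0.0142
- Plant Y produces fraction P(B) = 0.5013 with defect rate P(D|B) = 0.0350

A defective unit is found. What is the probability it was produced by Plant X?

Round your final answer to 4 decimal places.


Let A = from Plant X, D = defective

Given:
- P(A) = 0.4987, P(B) = 0.5013
- P(D|A) = 0.0142, P(D|B) = 0.0350

Step 1: Find P(D)
P(D) = P(D|A)P(A) + P(D|B)P(B)
     = 0.0142 × 0.4987 + 0.0350 × 0.5013
     = 0.00708154 + 0.01754550
     = 0.02462704

Step 2: Apply Bayes' theorem
P(A|D) = P(D|A)P(A) / P(D)
       = 0.00708154 / 0.02462704
       = 0.2876


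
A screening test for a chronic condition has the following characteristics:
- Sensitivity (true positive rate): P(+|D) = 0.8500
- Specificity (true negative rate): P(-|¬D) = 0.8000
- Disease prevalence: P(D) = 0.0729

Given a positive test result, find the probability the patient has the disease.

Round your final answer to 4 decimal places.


Let D = has disease, + = positive test

Given:
- P(D) = 0.0729 (prevalence)
- P(+|D) = 0.8500 (sensitivity)
- P(-|¬D) = 0.8000 (specificity)
- P(+|¬D) = 0.2000 (false positive rate = 1 - specificity)

Step 1: Find P(+)
P(+) = P(+|D)P(D) + P(+|¬D)P(¬D)
     = 0.8500 × 0.0729 + 0.2000 × 0.9271
     = 0.06196500 + 0.18542000
     = 0.24738500

Step 2: Apply Bayes' theorem for P(D|+)
P(D|+) = P(+|D)P(D) / P(+)
       = 0.06196500 / 0.24738500
       = 0.2505


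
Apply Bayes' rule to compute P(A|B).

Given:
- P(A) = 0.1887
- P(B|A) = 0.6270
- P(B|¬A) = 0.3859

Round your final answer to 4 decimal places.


Bayes' theorem: P(A|B) = P(B|A) × P(A) / P(B)

Step 1: Calculate P(B) using law of total probability
P(B) = P(B|A)P(A) + P(B|¬A)P(¬A)
     = 0.6270 × 0.1887 + 0.3859 × 0.8113
     = 0.11831490 + 0.31308067
     = 0.43139557

Step 2: Apply Bayes' theorem
P(A|B) = P(B|A) × P(A) / P(B)
       = 0.11831490 / 0.43139557
       = 0.2743


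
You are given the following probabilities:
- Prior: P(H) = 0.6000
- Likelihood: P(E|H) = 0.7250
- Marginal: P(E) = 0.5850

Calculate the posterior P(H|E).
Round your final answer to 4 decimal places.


Using Bayes' theorem:

P(H|E) = P(E|H) × P(H) / P(E)
       = 0.7250 × 0.6000 / 0.5850
       = 0.43500000 / 0.5850
       = 0.7436

The evidence strengthens our belief in H.
Prior: 0.6000 → Posterior: 0.7436


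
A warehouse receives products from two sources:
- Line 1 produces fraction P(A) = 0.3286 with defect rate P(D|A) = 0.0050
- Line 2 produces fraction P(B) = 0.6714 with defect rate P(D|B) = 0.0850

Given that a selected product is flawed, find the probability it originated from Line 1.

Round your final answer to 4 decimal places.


Let A = from Line 1, D = flawed

Given:
- P(A) = 0.3286, P(B) = 0.6714
- P(D|A) = 0.0050, P(D|B) = 0.0850

Step 1: Find P(D)
P(D) = P(D|A)P(A) + P(D|B)P(B)
     = 0.0050 × 0.3286 + 0.0850 × 0.6714
     = 0.00164300 + 0.05706900
     = 0.05871200

Step 2: Apply Bayes' theorem
P(A|D) = P(D|A)P(A) / P(D)
       = 0.00164300 / 0.05871200
       = 0.0280


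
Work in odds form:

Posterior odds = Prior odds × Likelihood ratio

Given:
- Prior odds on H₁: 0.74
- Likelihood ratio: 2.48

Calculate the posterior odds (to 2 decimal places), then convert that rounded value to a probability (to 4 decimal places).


Step 1: Calculate posterior odds
Posterior odds = Prior odds × LR
               = 0.74 × 2.48
               = 1.84

Step 2: Convert to probability
P(H₁|E) = Posterior odds / (1 + Posterior odds)
       = 1.84 / (1 + 1.84)
       = 1.84 / 2.84
       = 0.6479

The evidence increased P(H₁) from 0.4253 to 0.6479.
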